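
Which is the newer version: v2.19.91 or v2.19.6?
v2.19.91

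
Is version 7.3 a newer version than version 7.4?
No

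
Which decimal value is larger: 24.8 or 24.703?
24.8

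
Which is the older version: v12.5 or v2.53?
v2.53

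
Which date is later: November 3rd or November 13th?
November 13th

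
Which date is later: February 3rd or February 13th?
February 13th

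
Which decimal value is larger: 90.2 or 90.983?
90.983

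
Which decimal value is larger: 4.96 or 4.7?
4.96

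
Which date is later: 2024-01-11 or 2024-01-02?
2024-01-11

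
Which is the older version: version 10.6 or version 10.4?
version 10.4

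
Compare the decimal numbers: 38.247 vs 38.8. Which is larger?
38.8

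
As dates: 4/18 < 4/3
False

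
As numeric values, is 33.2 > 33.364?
False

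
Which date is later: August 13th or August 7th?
August 13th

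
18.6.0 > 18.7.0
False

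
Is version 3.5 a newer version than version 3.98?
No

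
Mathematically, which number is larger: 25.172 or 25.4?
25.4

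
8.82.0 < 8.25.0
False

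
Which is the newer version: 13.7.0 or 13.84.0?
13.84.0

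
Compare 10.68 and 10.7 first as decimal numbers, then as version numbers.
As decimals: 10.68 < 10.7. As versions: v10.68 > v10.7 (minor version 68 > 7).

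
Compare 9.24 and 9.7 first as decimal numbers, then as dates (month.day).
As decimals: 9.24 < 9.7. As dates: 9/24 is later than 9/7 (day 24 > day 7).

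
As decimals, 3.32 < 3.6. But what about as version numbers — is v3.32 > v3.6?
True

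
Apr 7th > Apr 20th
False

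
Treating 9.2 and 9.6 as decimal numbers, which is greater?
9.6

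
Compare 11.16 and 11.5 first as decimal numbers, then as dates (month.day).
As decimals: 11.16 < 11.5. As dates: 11/16 is later than 11/5 (day 16 > day 5).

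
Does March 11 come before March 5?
No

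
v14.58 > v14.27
True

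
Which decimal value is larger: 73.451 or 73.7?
73.7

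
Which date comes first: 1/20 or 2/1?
1/20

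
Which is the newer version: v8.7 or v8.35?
v8.35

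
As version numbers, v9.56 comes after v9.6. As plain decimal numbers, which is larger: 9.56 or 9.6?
9.6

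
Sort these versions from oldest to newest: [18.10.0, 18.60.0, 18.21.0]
[18.10.0, 18.21.0, 18.60.0]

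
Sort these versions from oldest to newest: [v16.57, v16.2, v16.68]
[v16.2, v16.57, v16.68]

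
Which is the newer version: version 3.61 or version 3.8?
version 3.61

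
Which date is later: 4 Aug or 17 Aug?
17 Aug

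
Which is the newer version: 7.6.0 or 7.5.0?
7.6.0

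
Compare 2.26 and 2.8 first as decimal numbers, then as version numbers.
As decimals: 2.26 < 2.8. As versions: v2.26 > v2.8 (minor version 26 > 8).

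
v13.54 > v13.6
True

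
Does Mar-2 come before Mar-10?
Yes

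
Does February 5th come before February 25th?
Yes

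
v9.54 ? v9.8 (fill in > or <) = >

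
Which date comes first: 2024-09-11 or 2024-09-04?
2024-09-04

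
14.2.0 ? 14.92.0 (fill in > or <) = <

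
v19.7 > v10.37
True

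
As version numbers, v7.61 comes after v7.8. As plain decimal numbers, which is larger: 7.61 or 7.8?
7.8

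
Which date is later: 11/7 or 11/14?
11/14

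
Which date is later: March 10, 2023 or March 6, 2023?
March 10, 2023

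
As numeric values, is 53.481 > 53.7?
False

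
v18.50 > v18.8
True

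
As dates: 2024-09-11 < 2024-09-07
False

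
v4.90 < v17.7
True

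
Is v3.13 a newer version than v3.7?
Yes. Version numbers are compared segment by segment as integers, not as decimals: minor version 13 > 7, so v3.13 > v3.7 (even though the decimal 3.13 < 3.7).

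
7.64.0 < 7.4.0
False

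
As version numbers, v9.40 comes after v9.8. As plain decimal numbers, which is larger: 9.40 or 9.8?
9.8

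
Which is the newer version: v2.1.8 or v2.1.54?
v2.1.54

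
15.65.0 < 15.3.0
False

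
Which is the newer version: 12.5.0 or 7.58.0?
12.5.0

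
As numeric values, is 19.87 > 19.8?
True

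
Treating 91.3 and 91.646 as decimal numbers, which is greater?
91.646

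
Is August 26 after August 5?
Yes. Day 26 comes after day 5 in August — this is a date comparison, not a decimal one (the decimal 8.26 would be smaller than 8.5).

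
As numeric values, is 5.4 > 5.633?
False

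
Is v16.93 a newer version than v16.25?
Yes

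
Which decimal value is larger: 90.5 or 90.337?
90.5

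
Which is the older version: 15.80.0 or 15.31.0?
15.31.0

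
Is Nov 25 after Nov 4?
Yes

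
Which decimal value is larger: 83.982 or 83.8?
83.982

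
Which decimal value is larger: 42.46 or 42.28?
42.46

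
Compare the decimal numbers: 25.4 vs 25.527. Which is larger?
25.527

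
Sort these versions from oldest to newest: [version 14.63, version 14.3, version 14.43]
[version 14.3, version 14.43, version 14.63]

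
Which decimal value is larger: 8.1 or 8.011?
8.1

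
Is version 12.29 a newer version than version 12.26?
Yes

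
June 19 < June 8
False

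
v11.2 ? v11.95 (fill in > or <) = <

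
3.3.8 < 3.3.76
True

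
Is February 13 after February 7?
Yes. Day 13 comes after day 7 in February — this is a date comparison, not a decimal one (the decimal 2.13 would be smaller than 2.7).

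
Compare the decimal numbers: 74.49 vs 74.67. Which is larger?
74.67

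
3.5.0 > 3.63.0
False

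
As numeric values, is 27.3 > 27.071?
True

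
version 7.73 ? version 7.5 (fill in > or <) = >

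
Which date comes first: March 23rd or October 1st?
March 23rd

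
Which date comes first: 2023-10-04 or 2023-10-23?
2023-10-04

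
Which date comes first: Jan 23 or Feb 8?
Jan 23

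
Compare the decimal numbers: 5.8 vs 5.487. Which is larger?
5.8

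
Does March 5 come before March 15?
Yes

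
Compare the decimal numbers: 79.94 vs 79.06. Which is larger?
79.94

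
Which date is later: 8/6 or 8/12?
8/12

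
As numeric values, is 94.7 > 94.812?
False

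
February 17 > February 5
True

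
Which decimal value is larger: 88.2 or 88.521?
88.521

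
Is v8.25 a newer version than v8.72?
No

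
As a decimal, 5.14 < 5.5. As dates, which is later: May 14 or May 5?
May 14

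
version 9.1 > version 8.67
True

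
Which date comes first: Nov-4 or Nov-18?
Nov-4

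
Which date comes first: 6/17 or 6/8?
6/8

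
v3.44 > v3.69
False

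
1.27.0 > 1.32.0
False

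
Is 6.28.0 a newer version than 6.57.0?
No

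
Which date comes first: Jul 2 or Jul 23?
Jul 2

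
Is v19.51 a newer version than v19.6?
Yes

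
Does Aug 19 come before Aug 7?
No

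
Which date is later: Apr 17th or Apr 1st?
Apr 17th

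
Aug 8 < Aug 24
True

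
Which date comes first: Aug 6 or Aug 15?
Aug 6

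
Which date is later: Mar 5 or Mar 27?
Mar 27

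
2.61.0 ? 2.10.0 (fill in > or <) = >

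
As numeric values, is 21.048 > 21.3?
False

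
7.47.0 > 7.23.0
True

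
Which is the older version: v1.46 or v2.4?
v1.46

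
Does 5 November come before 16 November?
Yes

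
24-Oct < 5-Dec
True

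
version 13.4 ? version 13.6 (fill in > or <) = <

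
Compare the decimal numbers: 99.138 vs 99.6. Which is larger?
99.6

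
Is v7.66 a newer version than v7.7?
Yes. Version numbers are compared segment by segment as integers, not as decimals: minor version 66 > 7, so v7.66 > v7.7 (even though the decimal 7.66 < 7.7).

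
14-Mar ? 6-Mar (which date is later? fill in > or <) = >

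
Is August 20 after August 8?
Yes. Day 20 comes after day 8 in August — this is a date comparison, not a decimal one (the decimal 8.20 would be smaller than 8.8).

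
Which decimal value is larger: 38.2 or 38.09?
38.2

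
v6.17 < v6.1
False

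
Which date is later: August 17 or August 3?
August 17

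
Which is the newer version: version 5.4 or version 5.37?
version 5.37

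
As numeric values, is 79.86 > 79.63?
True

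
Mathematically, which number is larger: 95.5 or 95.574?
95.574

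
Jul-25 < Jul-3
False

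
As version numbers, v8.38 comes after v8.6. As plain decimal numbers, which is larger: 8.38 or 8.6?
8.6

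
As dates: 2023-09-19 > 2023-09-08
True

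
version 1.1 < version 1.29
True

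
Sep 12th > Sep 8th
True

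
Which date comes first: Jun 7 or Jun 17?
Jun 7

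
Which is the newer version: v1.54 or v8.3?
v8.3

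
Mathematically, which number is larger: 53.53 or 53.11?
53.53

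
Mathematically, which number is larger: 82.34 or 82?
82.34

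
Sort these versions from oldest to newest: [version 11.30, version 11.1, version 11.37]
[version 11.1, version 11.30, version 11.37]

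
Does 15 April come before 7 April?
No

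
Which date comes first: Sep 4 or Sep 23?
Sep 4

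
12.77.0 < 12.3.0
False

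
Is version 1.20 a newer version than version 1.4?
Yes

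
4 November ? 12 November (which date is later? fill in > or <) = <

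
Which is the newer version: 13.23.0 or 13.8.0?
13.23.0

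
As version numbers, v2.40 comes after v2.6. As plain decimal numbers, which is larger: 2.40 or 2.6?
2.6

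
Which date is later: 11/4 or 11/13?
11/13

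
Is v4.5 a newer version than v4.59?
No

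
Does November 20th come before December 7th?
Yes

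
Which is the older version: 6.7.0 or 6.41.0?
6.7.0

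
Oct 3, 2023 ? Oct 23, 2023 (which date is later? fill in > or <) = <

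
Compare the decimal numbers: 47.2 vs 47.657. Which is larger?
47.657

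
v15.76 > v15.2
True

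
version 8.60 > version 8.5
True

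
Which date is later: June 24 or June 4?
June 24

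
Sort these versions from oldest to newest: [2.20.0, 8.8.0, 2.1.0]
[2.1.0, 2.20.0, 8.8.0]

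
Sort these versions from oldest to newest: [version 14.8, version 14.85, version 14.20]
[version 14.8, version 14.20, version 14.85]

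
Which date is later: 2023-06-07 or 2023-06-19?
2023-06-19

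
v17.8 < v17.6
False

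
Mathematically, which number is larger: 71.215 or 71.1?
71.215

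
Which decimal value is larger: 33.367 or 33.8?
33.8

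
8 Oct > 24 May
True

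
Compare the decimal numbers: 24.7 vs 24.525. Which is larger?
24.7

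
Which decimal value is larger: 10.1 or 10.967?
10.967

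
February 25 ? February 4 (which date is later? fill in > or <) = >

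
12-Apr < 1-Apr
False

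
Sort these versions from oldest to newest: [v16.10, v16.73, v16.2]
[v16.2, v16.10, v16.73]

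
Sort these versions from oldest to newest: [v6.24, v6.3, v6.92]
[v6.3, v6.24, v6.92]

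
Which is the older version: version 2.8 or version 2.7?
version 2.7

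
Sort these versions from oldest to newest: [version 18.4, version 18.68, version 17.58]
[version 17.58, version 18.4, version 18.68]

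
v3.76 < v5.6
True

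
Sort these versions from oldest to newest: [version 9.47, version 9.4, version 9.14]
[version 9.4, version 9.14, version 9.47]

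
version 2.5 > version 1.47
True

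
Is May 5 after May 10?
No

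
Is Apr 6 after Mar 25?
Yes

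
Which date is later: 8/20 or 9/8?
9/8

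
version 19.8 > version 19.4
True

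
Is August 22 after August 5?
Yes. Day 22 comes after day 5 in August — this is a date comparison, not a decimal one (the decimal 8.22 would be smaller than 8.5).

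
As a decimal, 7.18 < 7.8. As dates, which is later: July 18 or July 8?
July 18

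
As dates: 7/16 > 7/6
True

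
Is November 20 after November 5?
Yes. Day 20 comes after day 5 in November — this is a date comparison, not a decimal one (the decimal 11.20 would be smaller than 11.5).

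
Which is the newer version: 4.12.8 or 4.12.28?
4.12.28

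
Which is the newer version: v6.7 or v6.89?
v6.89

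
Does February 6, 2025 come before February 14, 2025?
Yes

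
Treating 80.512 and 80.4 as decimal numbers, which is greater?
80.512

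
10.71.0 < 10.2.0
False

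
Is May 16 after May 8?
Yes. Day 16 comes after day 8 in May — this is a date comparison, not a decimal one (the decimal 5.16 would be smaller than 5.8).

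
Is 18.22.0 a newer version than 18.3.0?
Yes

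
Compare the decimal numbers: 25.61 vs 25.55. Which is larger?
25.61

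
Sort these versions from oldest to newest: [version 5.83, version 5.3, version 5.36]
[version 5.3, version 5.36, version 5.83]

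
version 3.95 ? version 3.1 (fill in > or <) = >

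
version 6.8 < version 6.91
True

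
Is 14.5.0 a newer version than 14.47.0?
No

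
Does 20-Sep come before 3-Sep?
No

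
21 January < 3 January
False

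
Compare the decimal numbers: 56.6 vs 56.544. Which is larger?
56.6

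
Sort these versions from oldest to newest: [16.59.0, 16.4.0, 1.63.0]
[1.63.0, 16.4.0, 16.59.0]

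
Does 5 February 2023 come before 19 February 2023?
Yes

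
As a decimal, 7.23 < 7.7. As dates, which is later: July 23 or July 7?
July 23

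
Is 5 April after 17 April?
No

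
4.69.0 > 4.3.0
True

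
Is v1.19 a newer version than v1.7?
Yes. Version numbers are compared segment by segment as integers, not as decimals: minor version 19 > 7, so v1.19 > v1.7 (even though the decimal 1.19 < 1.7).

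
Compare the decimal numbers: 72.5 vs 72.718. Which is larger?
72.718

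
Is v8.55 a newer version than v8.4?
Yes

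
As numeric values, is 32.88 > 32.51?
True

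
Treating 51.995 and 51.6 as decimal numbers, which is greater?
51.995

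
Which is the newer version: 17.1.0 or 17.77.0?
17.77.0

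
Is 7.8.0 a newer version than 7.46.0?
No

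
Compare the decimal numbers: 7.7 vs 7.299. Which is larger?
7.7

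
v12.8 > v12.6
True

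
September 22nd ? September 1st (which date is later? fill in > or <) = >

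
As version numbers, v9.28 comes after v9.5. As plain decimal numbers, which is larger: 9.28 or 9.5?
9.5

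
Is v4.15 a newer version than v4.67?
No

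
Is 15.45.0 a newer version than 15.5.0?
Yes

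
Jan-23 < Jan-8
False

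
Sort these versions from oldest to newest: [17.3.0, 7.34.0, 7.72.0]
[7.34.0, 7.72.0, 17.3.0]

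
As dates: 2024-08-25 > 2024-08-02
True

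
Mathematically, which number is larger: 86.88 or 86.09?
86.88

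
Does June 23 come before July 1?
Yes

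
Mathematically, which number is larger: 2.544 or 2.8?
2.8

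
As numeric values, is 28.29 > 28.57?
False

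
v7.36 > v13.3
False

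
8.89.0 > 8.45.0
True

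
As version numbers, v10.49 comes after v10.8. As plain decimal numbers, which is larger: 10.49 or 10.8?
10.8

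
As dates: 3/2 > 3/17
False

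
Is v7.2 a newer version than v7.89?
No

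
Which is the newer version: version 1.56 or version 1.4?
version 1.56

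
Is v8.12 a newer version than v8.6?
Yes. Version numbers are compared segment by segment as integers, not as decimals: minor version 12 > 6, so v8.12 > v8.6 (even though the decimal 8.12 < 8.6).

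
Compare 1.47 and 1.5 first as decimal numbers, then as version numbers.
As decimals: 1.47 < 1.5. As versions: v1.47 > v1.5 (minor version 47 > 5).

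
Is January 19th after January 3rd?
Yes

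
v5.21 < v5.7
False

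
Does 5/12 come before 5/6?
No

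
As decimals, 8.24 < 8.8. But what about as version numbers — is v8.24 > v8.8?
True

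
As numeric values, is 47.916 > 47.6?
True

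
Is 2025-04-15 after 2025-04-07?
Yes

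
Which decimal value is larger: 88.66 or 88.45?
88.66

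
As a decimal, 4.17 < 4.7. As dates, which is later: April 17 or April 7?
April 17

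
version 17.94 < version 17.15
False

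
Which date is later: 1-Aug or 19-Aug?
19-Aug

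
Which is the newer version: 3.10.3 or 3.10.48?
3.10.48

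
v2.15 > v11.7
False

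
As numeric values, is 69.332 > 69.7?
False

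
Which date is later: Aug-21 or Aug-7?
Aug-21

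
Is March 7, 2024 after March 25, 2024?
No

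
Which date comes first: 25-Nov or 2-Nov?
2-Nov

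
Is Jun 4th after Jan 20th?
Yes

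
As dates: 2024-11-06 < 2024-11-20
True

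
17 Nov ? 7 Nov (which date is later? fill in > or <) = >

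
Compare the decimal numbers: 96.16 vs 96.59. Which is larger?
96.59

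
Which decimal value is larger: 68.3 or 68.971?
68.971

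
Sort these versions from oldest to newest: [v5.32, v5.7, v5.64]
[v5.7, v5.32, v5.64]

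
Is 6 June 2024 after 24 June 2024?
No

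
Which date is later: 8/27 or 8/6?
8/27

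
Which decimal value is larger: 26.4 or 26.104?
26.4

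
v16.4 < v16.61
True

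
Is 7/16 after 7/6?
Yes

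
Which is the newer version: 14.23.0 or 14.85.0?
14.85.0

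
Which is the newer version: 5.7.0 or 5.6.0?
5.7.0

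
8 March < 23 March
True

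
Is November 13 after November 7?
Yes. Day 13 comes after day 7 in November — this is a date comparison, not a decimal one (the decimal 11.13 would be smaller than 11.7).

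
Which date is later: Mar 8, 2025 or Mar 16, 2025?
Mar 16, 2025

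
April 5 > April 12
False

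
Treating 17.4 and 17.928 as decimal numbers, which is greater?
17.928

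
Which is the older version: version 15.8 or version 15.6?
version 15.6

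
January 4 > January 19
False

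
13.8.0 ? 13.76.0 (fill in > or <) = <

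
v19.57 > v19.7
True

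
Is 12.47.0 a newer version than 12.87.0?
No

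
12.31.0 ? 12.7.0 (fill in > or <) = >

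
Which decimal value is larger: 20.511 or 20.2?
20.511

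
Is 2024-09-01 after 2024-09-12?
No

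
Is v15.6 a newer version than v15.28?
No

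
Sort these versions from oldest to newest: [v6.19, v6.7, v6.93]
[v6.7, v6.19, v6.93]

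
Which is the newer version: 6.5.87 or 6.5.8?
6.5.87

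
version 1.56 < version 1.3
False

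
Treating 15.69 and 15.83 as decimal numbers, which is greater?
15.83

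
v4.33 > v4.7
True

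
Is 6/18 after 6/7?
Yes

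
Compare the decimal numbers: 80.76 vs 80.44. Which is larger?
80.76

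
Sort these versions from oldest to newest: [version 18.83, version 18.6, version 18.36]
[version 18.6, version 18.36, version 18.83]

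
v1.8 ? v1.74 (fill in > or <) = <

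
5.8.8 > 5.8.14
False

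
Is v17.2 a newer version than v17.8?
No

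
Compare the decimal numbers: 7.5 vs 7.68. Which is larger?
7.68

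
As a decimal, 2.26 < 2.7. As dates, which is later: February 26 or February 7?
February 26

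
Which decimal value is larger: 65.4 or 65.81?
65.81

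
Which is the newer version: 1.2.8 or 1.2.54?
1.2.54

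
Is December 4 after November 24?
Yes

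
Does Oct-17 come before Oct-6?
No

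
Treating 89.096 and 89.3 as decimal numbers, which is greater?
89.3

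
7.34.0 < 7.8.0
False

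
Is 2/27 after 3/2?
No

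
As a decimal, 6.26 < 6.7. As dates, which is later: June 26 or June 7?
June 26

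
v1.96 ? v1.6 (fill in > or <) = >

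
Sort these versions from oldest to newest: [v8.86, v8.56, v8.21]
[v8.21, v8.56, v8.86]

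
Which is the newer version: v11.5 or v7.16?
v11.5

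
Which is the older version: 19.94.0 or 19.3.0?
19.3.0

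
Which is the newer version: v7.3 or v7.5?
v7.5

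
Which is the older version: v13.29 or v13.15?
v13.15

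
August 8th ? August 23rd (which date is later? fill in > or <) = <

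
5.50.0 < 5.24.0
False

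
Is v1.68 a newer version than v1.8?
Yes. Version numbers are compared segment by segment as integers, not as decimals: minor version 68 > 8, so v1.68 > v1.8 (even though the decimal 1.68 < 1.8).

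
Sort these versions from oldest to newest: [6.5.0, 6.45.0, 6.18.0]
[6.5.0, 6.18.0, 6.45.0]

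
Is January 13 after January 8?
Yes. Day 13 comes after day 8 in January — this is a date comparison, not a decimal one (the decimal 1.13 would be smaller than 1.8).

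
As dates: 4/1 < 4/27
True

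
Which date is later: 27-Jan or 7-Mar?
7-Mar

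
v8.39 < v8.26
False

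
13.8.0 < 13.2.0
False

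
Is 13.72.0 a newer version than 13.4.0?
Yes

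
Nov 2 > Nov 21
False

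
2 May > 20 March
True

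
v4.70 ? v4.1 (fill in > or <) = >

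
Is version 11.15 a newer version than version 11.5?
Yes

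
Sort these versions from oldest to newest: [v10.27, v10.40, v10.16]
[v10.16, v10.27, v10.40]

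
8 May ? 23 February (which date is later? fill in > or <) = >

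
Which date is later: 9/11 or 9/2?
9/11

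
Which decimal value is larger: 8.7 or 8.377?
8.7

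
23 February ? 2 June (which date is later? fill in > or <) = <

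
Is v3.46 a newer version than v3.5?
Yes. Version numbers are compared segment by segment as integers, not as decimals: minor version 46 > 5, so v3.46 > v3.5 (even though the decimal 3.46 < 3.5).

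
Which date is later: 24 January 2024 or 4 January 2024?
24 January 2024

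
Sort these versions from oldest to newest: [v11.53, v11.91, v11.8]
[v11.8, v11.53, v11.91]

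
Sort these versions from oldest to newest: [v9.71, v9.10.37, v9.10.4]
[v9.10.4, v9.10.37, v9.71]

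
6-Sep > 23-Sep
False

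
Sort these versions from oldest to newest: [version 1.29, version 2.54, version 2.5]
[version 1.29, version 2.5, version 2.54]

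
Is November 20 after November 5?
Yes. Day 20 comes after day 5 in November — this is a date comparison, not a decimal one (the decimal 11.20 would be smaller than 11.5).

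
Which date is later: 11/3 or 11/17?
11/17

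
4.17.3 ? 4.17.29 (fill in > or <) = <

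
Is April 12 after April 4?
Yes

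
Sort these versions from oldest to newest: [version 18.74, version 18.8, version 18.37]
[version 18.8, version 18.37, version 18.74]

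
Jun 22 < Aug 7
True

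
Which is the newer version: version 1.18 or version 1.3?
version 1.18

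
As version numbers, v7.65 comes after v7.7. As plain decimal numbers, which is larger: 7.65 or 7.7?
7.7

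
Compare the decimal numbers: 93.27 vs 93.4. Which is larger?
93.4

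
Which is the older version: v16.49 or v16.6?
v16.6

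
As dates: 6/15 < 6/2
False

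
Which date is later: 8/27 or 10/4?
10/4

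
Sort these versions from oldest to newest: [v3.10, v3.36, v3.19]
[v3.10, v3.19, v3.36]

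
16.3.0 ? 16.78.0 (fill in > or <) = <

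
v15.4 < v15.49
True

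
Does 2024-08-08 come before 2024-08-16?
Yes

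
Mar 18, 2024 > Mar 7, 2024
True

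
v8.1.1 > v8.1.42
False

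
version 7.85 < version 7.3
False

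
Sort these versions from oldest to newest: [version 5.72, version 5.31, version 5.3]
[version 5.3, version 5.31, version 5.72]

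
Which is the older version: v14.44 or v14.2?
v14.2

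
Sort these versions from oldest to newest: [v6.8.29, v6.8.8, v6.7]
[v6.7, v6.8.8, v6.8.29]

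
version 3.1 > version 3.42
False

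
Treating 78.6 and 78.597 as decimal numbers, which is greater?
78.6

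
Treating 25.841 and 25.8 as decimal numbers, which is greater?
25.841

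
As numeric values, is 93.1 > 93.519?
False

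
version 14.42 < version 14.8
False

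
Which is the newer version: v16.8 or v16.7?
v16.8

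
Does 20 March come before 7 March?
No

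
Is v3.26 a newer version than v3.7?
Yes. Version numbers are compared segment by segment as integers, not as decimals: minor version 26 > 7, so v3.26 > v3.7 (even though the decimal 3.26 < 3.7).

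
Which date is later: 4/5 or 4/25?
4/25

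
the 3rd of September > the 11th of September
False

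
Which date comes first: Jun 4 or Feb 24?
Feb 24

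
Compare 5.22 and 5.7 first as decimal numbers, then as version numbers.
As decimals: 5.22 < 5.7. As versions: v5.22 > v5.7 (minor version 22 > 7).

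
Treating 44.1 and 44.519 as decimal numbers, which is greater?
44.519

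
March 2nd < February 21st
False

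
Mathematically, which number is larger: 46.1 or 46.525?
46.525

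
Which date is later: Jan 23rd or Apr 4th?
Apr 4th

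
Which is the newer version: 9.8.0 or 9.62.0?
9.62.0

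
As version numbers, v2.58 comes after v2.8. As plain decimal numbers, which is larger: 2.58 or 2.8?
2.8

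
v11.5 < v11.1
False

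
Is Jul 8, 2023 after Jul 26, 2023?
No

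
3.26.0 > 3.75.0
False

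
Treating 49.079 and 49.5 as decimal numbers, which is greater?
49.5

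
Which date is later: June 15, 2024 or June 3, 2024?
June 15, 2024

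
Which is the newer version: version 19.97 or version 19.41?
version 19.97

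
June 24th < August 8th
True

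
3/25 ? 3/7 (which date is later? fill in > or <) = >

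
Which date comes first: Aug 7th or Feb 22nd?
Feb 22nd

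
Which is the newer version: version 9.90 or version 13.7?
version 13.7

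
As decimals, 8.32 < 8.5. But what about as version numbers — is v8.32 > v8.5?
True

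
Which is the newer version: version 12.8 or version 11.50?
version 12.8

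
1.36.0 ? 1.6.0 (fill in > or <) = >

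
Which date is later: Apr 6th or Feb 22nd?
Apr 6th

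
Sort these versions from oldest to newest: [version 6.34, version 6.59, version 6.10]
[version 6.10, version 6.34, version 6.59]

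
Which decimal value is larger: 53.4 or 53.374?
53.4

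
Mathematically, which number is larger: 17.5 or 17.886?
17.886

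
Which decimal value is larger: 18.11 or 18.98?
18.98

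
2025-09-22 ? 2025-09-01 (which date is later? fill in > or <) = >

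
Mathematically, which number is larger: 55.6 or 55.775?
55.775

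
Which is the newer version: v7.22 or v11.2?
v11.2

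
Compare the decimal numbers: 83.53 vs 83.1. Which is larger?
83.53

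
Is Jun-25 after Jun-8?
Yes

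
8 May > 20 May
False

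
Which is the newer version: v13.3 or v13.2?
v13.3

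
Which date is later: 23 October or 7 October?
23 October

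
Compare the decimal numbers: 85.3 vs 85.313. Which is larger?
85.313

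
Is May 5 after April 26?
Yes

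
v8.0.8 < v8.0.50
True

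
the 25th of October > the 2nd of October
True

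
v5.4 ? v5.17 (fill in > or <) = <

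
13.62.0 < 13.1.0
False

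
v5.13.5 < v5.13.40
True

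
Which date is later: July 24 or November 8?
November 8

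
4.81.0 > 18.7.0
False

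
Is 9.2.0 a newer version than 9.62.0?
No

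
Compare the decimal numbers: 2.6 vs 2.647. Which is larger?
2.647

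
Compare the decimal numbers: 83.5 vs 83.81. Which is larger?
83.81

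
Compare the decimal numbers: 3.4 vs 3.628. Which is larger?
3.628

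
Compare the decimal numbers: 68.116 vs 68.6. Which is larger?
68.6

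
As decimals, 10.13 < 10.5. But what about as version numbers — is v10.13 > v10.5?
True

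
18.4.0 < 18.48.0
True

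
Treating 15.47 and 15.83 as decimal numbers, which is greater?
15.83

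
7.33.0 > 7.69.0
False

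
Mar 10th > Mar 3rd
True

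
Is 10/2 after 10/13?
No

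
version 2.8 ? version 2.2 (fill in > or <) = >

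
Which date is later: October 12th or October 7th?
October 12th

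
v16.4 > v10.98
True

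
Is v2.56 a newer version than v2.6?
Yes. Version numbers are compared segment by segment as integers, not as decimals: minor version 56 > 6, so v2.56 > v2.6 (even though the decimal 2.56 < 2.6).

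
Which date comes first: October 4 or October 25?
October 4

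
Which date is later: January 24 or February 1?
February 1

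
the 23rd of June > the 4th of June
True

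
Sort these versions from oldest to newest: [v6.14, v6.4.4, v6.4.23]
[v6.4.4, v6.4.23, v6.14]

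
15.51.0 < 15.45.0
False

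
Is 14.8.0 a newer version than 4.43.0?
Yes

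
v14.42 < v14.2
False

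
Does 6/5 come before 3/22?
No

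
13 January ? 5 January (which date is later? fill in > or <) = >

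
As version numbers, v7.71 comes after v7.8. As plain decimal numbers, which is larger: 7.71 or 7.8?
7.8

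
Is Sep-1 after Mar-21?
Yes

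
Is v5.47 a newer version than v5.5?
Yes. Version numbers are compared segment by segment as integers, not as decimals: minor version 47 > 5, so v5.47 > v5.5 (even though the decimal 5.47 < 5.5).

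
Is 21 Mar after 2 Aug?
No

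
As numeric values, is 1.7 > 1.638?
True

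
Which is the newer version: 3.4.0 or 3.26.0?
3.26.0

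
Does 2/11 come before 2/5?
No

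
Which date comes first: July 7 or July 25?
July 7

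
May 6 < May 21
True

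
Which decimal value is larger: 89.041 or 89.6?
89.6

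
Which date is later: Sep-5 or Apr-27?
Sep-5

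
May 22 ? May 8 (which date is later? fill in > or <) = >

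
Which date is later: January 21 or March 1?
March 1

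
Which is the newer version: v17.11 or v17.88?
v17.88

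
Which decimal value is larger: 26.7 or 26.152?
26.7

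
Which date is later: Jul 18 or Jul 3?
Jul 18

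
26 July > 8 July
True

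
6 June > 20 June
False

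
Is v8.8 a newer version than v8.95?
No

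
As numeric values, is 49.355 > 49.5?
False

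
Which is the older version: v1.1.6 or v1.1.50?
v1.1.6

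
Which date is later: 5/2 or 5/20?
5/20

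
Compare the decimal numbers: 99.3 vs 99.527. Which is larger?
99.527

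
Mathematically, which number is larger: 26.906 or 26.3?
26.906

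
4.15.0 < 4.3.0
False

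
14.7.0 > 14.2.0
True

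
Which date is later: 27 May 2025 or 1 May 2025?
27 May 2025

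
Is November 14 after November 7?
Yes. Day 14 comes after day 7 in November — this is a date comparison, not a decimal one (the decimal 11.14 would be smaller than 11.7).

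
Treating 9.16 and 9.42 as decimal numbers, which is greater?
9.42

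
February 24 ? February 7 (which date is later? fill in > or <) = >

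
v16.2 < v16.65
True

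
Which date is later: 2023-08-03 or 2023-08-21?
2023-08-21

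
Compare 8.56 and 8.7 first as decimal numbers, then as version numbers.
As decimals: 8.56 < 8.7. As versions: v8.56 > v8.7 (minor version 56 > 7).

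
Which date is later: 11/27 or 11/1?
11/27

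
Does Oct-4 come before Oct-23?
Yes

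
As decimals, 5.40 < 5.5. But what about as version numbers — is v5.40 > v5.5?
True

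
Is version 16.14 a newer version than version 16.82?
No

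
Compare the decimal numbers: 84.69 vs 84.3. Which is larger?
84.69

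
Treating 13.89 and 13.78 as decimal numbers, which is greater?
13.89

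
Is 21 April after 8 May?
No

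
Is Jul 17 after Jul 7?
Yes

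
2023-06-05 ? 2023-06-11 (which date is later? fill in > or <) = <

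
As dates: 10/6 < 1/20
False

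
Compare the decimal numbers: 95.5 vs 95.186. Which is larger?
95.5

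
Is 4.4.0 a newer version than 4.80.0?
No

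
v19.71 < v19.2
False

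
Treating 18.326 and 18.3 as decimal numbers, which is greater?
18.326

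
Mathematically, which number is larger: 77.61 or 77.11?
77.61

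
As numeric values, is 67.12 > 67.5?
False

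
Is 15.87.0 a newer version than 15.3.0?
Yes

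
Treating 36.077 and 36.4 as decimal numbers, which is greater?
36.4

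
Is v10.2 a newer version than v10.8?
No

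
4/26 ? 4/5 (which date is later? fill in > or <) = >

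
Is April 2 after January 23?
Yes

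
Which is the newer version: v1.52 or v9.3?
v9.3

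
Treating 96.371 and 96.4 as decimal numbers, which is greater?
96.4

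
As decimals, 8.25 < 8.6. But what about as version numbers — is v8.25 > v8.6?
True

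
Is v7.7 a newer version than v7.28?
No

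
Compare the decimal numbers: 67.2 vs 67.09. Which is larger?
67.2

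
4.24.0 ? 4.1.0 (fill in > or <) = >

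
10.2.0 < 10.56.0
True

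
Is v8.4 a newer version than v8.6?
No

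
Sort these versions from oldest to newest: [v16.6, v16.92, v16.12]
[v16.6, v16.12, v16.92]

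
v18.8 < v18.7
False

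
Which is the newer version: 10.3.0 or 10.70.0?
10.70.0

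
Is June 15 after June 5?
Yes. Day 15 comes after day 5 in June — this is a date comparison, not a decimal one (the decimal 6.15 would be smaller than 6.5).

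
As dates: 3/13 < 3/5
False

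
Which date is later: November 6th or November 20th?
November 20th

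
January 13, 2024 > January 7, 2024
True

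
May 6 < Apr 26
False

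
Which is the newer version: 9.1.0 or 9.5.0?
9.5.0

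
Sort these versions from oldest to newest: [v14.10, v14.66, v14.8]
[v14.8, v14.10, v14.66]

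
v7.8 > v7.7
True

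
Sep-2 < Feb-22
False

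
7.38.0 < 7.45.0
True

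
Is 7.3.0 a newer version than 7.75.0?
No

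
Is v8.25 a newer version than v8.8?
Yes. Version numbers are compared segment by segment as integers, not as decimals: minor version 25 > 8, so v8.25 > v8.8 (even though the decimal 8.25 < 8.8).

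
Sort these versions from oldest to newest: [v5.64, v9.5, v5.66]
[v5.64, v5.66, v9.5]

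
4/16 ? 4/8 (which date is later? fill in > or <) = >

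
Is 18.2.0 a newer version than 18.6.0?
No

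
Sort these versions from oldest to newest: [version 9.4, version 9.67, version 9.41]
[version 9.4, version 9.41, version 9.67]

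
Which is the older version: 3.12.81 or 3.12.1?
3.12.1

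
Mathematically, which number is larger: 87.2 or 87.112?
87.2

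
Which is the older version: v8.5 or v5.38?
v5.38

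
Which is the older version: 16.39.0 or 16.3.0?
16.3.0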